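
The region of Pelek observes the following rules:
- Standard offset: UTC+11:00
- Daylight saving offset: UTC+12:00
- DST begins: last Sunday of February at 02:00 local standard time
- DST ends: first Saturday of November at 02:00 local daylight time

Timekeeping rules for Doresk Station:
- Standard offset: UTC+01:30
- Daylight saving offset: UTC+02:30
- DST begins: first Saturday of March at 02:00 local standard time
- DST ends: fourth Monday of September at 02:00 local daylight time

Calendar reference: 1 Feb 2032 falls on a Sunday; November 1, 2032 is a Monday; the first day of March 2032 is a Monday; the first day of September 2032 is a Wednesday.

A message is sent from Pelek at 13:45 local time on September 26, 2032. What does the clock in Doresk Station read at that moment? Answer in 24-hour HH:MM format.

1 February 2032 is a Sunday, so Sundays fall on 1, 8, 15, 22, 29; the last is February 29.
1 November 2032 is a Monday, so the first Saturday is November 6.
September 26, 2032 falls between 29 February and 6 November, so daylight saving is in effect and Pelek is at UTC+12:00.
13:45 Pelek − 12h = 01:45 UTC.
1 March 2032 is a Monday, so the first Saturday is March 6.
1 September 2032 is a Wednesday, so the first Monday is September 6 and the fourth is September 27.
At the standard offset (UTC+01:30), 01:45 UTC + 1h30m = 03:15 Doresk Station standard time.
The standard-time date in Doresk Station, September 26, 2032, lies within the daylight-saving period (6 March – 27 September), so Doresk Station is on daylight time, UTC+02:30.
01:45 UTC + 2h30m = 04:15 Doresk Station.

04:15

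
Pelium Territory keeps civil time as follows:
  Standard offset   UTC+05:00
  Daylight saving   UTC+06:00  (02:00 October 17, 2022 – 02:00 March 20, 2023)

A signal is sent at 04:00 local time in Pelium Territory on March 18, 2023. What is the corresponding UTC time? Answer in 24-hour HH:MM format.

22:00

Daylight saving runs 17 October 2022 – 20 March 2023; March 18, 2023 is inside that window, so Pelium Territory is at UTC+06:00.
04:00 local − 6h = 22:00 UTC (rolling into the previous day, 17 March 2023).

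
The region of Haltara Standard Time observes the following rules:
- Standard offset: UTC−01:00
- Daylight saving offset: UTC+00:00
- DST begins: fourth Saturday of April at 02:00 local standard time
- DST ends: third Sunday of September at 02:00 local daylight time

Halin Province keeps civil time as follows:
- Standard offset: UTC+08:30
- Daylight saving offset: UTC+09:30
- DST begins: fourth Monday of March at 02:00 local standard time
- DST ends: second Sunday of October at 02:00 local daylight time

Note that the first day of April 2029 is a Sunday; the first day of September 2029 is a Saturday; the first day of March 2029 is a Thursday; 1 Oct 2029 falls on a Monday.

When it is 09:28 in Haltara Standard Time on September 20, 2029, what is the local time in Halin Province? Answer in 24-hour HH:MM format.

1 April 2029 is a Sunday, so the first Saturday is April 7 and the fourth is April 28.
1 September 2029 is a Saturday, so the first Sunday is September 2 and the third is September 16.
September 20, 2029 does not fall between 28 April and 16 September, so daylight saving is not in effect and Haltara Standard Time is at UTC−01:00.
09:28 Haltara Standard Time + 1h = 10:28 UTC.
1 March 2029 is a Thursday, so the first Monday is March 5 and the fourth is March 26.
1 October 2029 is a Monday, so the first Sunday is October 7 and the second is October 14.
At the standard offset (UTC+08:30), 10:28 UTC + 8h30m = 18:58 Halin Province standard time.
Daylight saving runs 26 March – 14 October; the standard-time date in Halin Province, September 20, 2029, is inside that window, so Halin Province is at UTC+09:30.
10:28 UTC + 9h30m = 19:58 Halin Province.

19:58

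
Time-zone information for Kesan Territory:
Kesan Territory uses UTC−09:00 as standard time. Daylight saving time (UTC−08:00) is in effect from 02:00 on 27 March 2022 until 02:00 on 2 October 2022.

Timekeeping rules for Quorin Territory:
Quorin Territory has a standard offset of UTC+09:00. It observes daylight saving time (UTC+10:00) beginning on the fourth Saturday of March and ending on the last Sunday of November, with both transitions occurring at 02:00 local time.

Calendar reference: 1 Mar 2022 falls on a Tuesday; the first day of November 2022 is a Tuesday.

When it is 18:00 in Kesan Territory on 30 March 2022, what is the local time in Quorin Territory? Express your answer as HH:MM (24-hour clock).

12:00

30 March 2022 lies within the daylight-saving period (27 March – 2 October), so Kesan Territory is on daylight time, UTC−08:00.
18:00 Kesan Territory + 8h = 02:00 UTC (rolling into the next day, 31 March 2022).
1 March 2022 is a Tuesday, so the first Saturday is March 5 and the fourth is March 26.
1 November 2022 is a Tuesday, so Sundays fall on 6, 13, 20, 27; the last is November 27.
At the standard offset (UTC+09:00), 02:00 UTC + 9h = 11:00 Quorin Territory standard time.
The standard-time date in Quorin Territory, 31 March 2022, falls between 26 March and 27 November, so daylight saving is in effect and Quorin Territory is at UTC+10:00.
02:00 UTC + 10h = 12:00 Quorin Territory.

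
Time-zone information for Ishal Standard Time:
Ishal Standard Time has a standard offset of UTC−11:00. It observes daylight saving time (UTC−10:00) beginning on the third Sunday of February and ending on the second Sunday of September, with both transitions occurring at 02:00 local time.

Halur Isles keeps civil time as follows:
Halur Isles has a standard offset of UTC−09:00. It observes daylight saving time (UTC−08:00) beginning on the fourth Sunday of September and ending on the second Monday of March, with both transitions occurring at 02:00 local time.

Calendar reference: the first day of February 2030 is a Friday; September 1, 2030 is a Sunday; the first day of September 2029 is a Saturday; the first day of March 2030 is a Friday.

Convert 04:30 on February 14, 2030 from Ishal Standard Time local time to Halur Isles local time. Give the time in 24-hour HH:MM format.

1 February 2030 is a Friday, so the first Sunday is February 3 and the third is February 17.
1 September 2030 is a Sunday, so the first Sunday is September 1 and the second is September 8.
Daylight saving runs 17 February – 8 September; February 14, 2030 is outside that window, so Ishal Standard Time is on standard time at UTC−11:00.
04:30 Ishal Standard Time + 11h = 15:30 UTC.
1 September 2029 is a Saturday, so the first Sunday is September 2 and the fourth is September 23.
1 March 2030 is a Friday, so the first Monday is March 4 and the second is March 11.
At the standard offset (UTC−09:00), 15:30 UTC − 9h = 06:30 Halur Isles standard time.
The standard-time date in Halur Isles, February 14, 2030, lies within the daylight-saving period (23 September 2029 – 11 March 2030), so Halur Isles is on daylight time, UTC−08:00.
15:30 UTC − 8h = 07:30 Halur Isles.

07:30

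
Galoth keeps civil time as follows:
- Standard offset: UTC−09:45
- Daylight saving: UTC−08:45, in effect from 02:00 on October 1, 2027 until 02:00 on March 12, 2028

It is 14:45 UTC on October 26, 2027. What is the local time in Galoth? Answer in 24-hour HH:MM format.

06:00

At the standard offset (UTC−09:45), 14:45 UTC − 9h45m = 05:00 Galoth standard time.
Daylight saving runs 1 October 2027 – 12 March 2028; the standard-time date in Galoth, October 26, 2027, is inside that window, so Galoth is at UTC−08:45.
14:45 UTC − 8h45m = 06:00 local.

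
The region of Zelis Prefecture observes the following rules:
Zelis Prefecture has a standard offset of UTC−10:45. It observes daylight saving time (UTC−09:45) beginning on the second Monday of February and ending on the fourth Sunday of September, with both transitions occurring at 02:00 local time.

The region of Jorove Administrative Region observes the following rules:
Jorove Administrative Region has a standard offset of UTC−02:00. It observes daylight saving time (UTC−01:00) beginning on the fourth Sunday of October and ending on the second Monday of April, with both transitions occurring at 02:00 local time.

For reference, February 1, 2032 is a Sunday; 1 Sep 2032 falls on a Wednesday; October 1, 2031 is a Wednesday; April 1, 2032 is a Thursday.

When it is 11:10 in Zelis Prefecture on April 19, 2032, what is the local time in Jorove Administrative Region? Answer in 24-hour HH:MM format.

18:55

1 February 2032 is a Sunday, so the first Monday is February 2 and the second is February 9.
1 September 2032 is a Wednesday, so the first Sunday is September 5 and the fourth is September 26.
April 19, 2032 lies within the daylight-saving period (9 February – 26 September), so Zelis Prefecture is on daylight time, UTC−09:45.
11:10 Zelis Prefecture + 9h45m = 20:55 UTC.
1 October 2031 is a Wednesday, so the first Sunday is October 5 and the fourth is October 26.
1 April 2032 is a Thursday, so the first Monday is April 5 and the second is April 12.
At the standard offset (UTC−02:00), 20:55 UTC − 2h = 18:55 Jorove Administrative Region standard time.
The standard-time date in Jorove Administrative Region, April 19, 2032, does not fall between 26 October 2031 and 12 April 2032, so daylight saving is not in effect and Jorove Administrative Region is at UTC−02:00.
20:55 UTC − 2h = 18:55 Jorove Administrative Region.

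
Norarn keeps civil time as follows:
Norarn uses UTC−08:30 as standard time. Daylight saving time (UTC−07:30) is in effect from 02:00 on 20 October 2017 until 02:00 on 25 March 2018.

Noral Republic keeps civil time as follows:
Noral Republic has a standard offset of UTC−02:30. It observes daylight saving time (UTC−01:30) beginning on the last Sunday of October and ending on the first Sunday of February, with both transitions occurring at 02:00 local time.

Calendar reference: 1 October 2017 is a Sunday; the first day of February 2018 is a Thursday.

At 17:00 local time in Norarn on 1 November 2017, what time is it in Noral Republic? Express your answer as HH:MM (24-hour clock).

23:00

1 November 2017 lies within the daylight-saving period (20 October 2017 – 25 March 2018), so Norarn is on daylight time, UTC−07:30.
17:00 Norarn + 7h30m = 00:30 UTC (rolling into the next day, 2 November 2017).
1 October 2017 is a Sunday, so Sundays fall on 1, 8, 15, 22, 29; the last is October 29.
1 February 2018 is a Thursday, so the first Sunday is February 4.
At the standard offset (UTC−02:30), 00:30 UTC − 2h30m = 22:00 Noral Republic standard time (rolling into the previous day, 1 November 2017).
Daylight saving runs 29 October 2017 – 4 February 2018; the standard-time date in Noral Republic, 1 November 2017, is inside that window, so Noral Republic is at UTC−01:30.
00:30 UTC − 1h30m = 23:00 Noral Republic (rolling into the previous day, 1 November 2017).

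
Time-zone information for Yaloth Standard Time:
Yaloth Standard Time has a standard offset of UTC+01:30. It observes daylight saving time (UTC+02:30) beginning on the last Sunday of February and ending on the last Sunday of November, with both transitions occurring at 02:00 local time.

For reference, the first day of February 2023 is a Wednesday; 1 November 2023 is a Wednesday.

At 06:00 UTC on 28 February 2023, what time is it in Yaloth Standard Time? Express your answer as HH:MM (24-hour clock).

08:30

1 February 2023 is a Wednesday, so Sundays fall on 5, 12, 19, 26; the last is February 26.
1 November 2023 is a Wednesday, so Sundays fall on 5, 12, 19, 26; the last is November 26.
At the standard offset (UTC+01:30), 06:00 UTC + 1h30m = 07:30 Yaloth Standard Time standard time.
The standard-time date in Yaloth Standard Time, 28 February 2023, falls between 26 February and 26 November, so daylight saving is in effect and Yaloth Standard Time is at UTC+02:30.
06:00 UTC + 2h30m = 08:30 local.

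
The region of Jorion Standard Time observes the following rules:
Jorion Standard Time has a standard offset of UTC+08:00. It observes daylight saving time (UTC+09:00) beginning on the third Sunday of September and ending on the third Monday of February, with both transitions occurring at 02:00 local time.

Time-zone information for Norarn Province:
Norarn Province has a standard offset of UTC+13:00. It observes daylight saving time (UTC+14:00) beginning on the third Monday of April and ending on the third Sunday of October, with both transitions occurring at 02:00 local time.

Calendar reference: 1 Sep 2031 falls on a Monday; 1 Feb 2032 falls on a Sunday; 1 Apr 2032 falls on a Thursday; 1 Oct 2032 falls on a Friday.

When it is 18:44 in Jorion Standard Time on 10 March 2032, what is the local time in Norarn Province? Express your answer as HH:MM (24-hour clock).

1 September 2031 is a Monday, so the first Sunday is September 7 and the third is September 21.
1 February 2032 is a Sunday, so the first Monday is February 2 and the third is February 16.
Daylight saving runs 21 September 2031 – 16 February 2032; 10 March 2032 is outside that window, so Jorion Standard Time is on standard time at UTC+08:00.
18:44 Jorion Standard Time − 8h = 10:44 UTC.
1 April 2032 is a Thursday, so the first Monday is April 5 and the third is April 19.
1 October 2032 is a Friday, so the first Sunday is October 3 and the third is October 17.
At the standard offset (UTC+13:00), 10:44 UTC + 13h = 23:44 Norarn Province standard time.
Daylight saving runs 19 April – 17 October; the standard-time date in Norarn Province, 10 March 2032, is outside that window, so Norarn Province is on standard time at UTC+13:00.
10:44 UTC + 13h = 23:44 Norarn Province.

23:44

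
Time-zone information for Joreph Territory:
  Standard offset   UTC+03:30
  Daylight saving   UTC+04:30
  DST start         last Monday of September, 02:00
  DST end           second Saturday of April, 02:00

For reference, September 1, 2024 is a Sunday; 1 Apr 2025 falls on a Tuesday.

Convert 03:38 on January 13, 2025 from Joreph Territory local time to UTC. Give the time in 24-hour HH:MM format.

23:08

1 September 2024 is a Sunday, so Mondays fall on 2, 9, 16, 23, 30; the last is September 30.
1 April 2025 is a Tuesday, so the first Saturday is April 5 and the second is April 12.
January 13, 2025 falls between 30 September 2024 and 12 April 2025, so daylight saving is in effect and Joreph Territory is at UTC+04:30.
03:38 local − 4h30m = 23:08 UTC (rolling into the previous day, 12 January 2025).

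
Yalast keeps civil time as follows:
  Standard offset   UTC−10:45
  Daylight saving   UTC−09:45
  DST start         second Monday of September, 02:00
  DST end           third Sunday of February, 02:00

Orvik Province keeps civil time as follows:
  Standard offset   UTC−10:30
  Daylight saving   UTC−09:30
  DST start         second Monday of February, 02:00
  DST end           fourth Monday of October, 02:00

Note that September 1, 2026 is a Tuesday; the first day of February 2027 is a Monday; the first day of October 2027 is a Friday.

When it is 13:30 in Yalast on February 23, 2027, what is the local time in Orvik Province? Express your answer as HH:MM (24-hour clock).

14:45

1 September 2026 is a Tuesday, so the first Monday is September 7 and the second is September 14.
1 February 2027 is a Monday, so the first Sunday is February 7 and the third is February 21.
February 23, 2027 does not fall between 14 September 2026 and 21 February 2027, so daylight saving is not in effect and Yalast is at UTC−10:45.
13:30 Yalast + 10h45m = 00:15 UTC (rolling into the next day, 24 February 2027).
1 February 2027 is a Monday, so the first Monday is February 1 and the second is February 8.
1 October 2027 is a Friday, so the first Monday is October 4 and the fourth is October 25.
At the standard offset (UTC−10:30), 00:15 UTC − 10h30m = 13:45 Orvik Province standard time (rolling into the previous day, 23 February 2027).
The standard-time date in Orvik Province, February 23, 2027, lies within the daylight-saving period (8 February – 25 October), so Orvik Province is on daylight time, UTC−09:30.
00:15 UTC − 9h30m = 14:45 Orvik Province (rolling into the previous day, 23 February 2027).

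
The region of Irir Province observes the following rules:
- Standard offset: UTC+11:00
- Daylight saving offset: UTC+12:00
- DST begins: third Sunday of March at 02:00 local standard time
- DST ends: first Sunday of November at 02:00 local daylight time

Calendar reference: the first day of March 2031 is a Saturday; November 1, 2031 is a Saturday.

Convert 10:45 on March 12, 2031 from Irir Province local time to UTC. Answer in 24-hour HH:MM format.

1 March 2031 is a Saturday, so the first Sunday is March 2 and the third is March 16.
1 November 2031 is a Saturday, so the first Sunday is November 2.
March 12, 2031 is outside the daylight-saving period (16 March – 2 November), so Irir Province is on standard time, UTC+11:00.
10:45 local − 11h = 23:45 UTC (rolling into the previous day, 11 March 2031).

23:45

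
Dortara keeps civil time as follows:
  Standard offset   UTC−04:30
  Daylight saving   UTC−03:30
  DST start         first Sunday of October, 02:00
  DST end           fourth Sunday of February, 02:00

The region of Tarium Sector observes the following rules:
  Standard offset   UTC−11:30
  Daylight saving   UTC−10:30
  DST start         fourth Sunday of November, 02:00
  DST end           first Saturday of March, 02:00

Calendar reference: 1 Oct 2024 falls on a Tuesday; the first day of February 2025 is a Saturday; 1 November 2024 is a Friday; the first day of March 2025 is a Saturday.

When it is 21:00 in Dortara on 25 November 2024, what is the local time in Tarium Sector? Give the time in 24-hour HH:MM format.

1 October 2024 is a Tuesday, so the first Sunday is October 6.
1 February 2025 is a Saturday, so the first Sunday is February 2 and the fourth is February 23.
25 November 2024 falls between 6 October 2024 and 23 February 2025, so daylight saving is in effect and Dortara is at UTC−03:30.
21:00 Dortara + 3h30m = 00:30 UTC (rolling into the next day, 26 November 2024).
1 November 2024 is a Friday, so the first Sunday is November 3 and the fourth is November 24.
1 March 2025 is a Saturday, so the first Saturday is March 1.
At the standard offset (UTC−11:30), 00:30 UTC − 11h30m = 13:00 Tarium Sector standard time (rolling into the previous day, 25 November 2024).
The standard-time date in Tarium Sector, 25 November 2024, falls between 24 November 2024 and 1 March 2025, so daylight saving is in effect and Tarium Sector is at UTC−10:30.
00:30 UTC − 10h30m = 14:00 Tarium Sector (rolling into the previous day, 25 November 2024).

14:00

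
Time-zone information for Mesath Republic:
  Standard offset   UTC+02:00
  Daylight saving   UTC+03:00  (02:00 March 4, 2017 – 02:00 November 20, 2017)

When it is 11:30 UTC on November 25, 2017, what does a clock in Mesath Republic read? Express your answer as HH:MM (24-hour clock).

At the standard offset (UTC+02:00), 11:30 UTC + 2h = 13:30 Mesath Republic standard time.
The standard-time date in Mesath Republic, November 25, 2017, does not fall between 4 March and 20 November, so daylight saving is not in effect and Mesath Republic is at UTC+02:00.
11:30 UTC + 2h = 13:30 local.

13:30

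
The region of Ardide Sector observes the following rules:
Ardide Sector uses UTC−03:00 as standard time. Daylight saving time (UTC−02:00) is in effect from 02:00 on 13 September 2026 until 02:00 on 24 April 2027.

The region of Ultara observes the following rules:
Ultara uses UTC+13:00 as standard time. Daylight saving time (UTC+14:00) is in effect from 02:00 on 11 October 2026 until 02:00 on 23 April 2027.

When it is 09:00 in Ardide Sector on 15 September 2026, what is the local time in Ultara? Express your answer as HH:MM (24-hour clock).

00:00

15 September 2026 falls between 13 September 2026 and 24 April 2027, so daylight saving is in effect and Ardide Sector is at UTC−02:00.
09:00 Ardide Sector + 2h = 11:00 UTC.
At the standard offset (UTC+13:00), 11:00 UTC + 13h = 00:00 Ultara standard time (rolling into the next day, 16 September 2026).
The standard-time date in Ultara, 16 September 2026, does not fall between 11 October 2026 and 23 April 2027, so daylight saving is not in effect and Ultara is at UTC+13:00.
11:00 UTC + 13h = 00:00 Ultara (rolling into the next day, 16 September 2026).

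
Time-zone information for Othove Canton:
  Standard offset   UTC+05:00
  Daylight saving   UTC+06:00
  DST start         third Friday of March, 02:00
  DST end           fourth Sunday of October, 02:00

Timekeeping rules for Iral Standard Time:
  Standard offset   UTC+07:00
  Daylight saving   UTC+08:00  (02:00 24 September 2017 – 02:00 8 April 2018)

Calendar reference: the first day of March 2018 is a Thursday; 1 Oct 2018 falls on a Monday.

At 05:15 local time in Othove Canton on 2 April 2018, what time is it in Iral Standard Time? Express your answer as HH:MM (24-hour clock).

07:15

1 March 2018 is a Thursday, so the first Friday is March 2 and the third is March 16.
1 October 2018 is a Monday, so the first Sunday is October 7 and the fourth is October 28.
Daylight saving runs 16 March – 28 October; 2 April 2018 is inside that window, so Othove Canton is at UTC+06:00.
05:15 Othove Canton − 6h = 23:15 UTC (rolling into the previous day, 1 April 2018).
At the standard offset (UTC+07:00), 23:15 UTC + 7h = 06:15 Iral Standard Time standard time (rolling into the next day, 2 April 2018).
Daylight saving runs 24 September 2017 – 8 April 2018; the standard-time date in Iral Standard Time, 2 April 2018, is inside that window, so Iral Standard Time is at UTC+08:00.
23:15 UTC + 8h = 07:15 Iral Standard Time (rolling into the next day, 2 April 2018).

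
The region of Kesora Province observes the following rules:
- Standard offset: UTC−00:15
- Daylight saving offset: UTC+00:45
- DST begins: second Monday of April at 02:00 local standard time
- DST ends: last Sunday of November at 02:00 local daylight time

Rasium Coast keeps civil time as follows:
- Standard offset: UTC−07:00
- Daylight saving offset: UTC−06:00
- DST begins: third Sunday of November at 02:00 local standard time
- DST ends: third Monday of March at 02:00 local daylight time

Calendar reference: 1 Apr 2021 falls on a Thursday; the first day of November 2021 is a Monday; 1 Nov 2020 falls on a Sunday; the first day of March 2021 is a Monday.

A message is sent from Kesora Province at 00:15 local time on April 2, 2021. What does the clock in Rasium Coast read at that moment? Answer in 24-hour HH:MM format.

1 April 2021 is a Thursday, so the first Monday is April 5 and the second is April 12.
1 November 2021 is a Monday, so Sundays fall on 7, 14, 21, 28; the last is November 28.
Daylight saving runs 12 April – 28 November; April 2, 2021 is outside that window, so Kesora Province is on standard time at UTC−00:15.
00:15 Kesora Province + 0h15m = 00:30 UTC.
1 November 2020 is a Sunday, so the first Sunday is November 1 and the third is November 15.
1 March 2021 is a Monday, so the first Monday is March 1 and the third is March 15.
At the standard offset (UTC−07:00), 00:30 UTC − 7h = 17:30 Rasium Coast standard time (rolling into the previous day, 1 April 2021).
Daylight saving runs 15 November 2020 – 15 March 2021; the standard-time date in Rasium Coast, April 1, 2021, is outside that window, so Rasium Coast is on standard time at UTC−07:00.
00:30 UTC − 7h = 17:30 Rasium Coast (rolling into the previous day, 1 April 2021).

17:30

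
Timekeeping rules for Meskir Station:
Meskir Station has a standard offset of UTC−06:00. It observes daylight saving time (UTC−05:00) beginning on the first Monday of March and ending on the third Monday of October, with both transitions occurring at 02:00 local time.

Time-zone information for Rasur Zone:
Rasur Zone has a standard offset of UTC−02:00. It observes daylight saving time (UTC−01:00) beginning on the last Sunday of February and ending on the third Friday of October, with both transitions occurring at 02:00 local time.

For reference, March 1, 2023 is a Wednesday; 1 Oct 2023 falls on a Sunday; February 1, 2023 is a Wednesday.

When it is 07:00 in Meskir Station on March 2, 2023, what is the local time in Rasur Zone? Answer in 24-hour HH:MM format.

12:00

1 March 2023 is a Wednesday, so the first Monday is March 6.
1 October 2023 is a Sunday, so the first Monday is October 2 and the third is October 16.
March 2, 2023 does not fall between 6 March and 16 October, so daylight saving is not in effect and Meskir Station is at UTC−06:00.
07:00 Meskir Station + 6h = 13:00 UTC.
1 February 2023 is a Wednesday, so Sundays fall on 5, 12, 19, 26; the last is February 26.
1 October 2023 is a Sunday, so the first Friday is October 6 and the third is October 20.
At the standard offset (UTC−02:00), 13:00 UTC − 2h = 11:00 Rasur Zone standard time.
The standard-time date in Rasur Zone, March 2, 2023, lies within the daylight-saving period (26 February – 20 October), so Rasur Zone is on daylight time, UTC−01:00.
13:00 UTC − 1h = 12:00 Rasur Zone.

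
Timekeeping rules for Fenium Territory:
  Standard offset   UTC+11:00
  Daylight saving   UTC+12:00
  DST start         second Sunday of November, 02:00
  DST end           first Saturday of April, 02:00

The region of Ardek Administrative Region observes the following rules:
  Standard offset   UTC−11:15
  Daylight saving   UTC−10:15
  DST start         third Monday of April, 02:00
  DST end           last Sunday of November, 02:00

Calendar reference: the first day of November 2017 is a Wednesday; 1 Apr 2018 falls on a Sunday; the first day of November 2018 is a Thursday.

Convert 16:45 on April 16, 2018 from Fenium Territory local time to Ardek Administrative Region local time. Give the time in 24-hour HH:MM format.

18:30

1 November 2017 is a Wednesday, so the first Sunday is November 5 and the second is November 12.
1 April 2018 is a Sunday, so the first Saturday is April 7.
Daylight saving runs 12 November 2017 – 7 April 2018; April 16, 2018 is outside that window, so Fenium Territory is on standard time at UTC+11:00.
16:45 Fenium Territory − 11h = 05:45 UTC.
1 April 2018 is a Sunday, so the first Monday is April 2 and the third is April 16.
1 November 2018 is a Thursday, so Sundays fall on 4, 11, 18, 25; the last is November 25.
At the standard offset (UTC−11:15), 05:45 UTC − 11h15m = 18:30 Ardek Administrative Region standard time (rolling into the previous day, 15 April 2018).
Daylight saving runs 16 April – 25 November; the standard-time date in Ardek Administrative Region, April 15, 2018, is outside that window, so Ardek Administrative Region is on standard time at UTC−11:15.
05:45 UTC − 11h15m = 18:30 Ardek Administrative Region (rolling into the previous day, 15 April 2018).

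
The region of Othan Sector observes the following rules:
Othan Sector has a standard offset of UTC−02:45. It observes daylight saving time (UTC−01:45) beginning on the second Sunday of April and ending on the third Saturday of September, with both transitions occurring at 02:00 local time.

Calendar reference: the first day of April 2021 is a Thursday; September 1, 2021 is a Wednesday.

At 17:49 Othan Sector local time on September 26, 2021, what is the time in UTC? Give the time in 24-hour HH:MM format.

20:34

1 April 2021 is a Thursday, so the first Sunday is April 4 and the second is April 11.
1 September 2021 is a Wednesday, so the first Saturday is September 4 and the third is September 18.
September 26, 2021 does not fall between 11 April and 18 September, so daylight saving is not in effect and Othan Sector is at UTC−02:45.
17:49 local + 2h45m = 20:34 UTC.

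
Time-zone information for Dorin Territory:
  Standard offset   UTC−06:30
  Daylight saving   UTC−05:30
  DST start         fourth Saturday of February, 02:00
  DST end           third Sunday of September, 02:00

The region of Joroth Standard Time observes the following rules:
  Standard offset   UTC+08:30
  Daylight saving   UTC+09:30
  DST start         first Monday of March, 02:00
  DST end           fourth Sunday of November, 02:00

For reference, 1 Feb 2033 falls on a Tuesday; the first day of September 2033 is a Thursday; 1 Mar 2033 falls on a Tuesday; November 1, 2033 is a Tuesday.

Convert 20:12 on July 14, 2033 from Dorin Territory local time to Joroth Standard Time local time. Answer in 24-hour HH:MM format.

1 February 2033 is a Tuesday, so the first Saturday is February 5 and the fourth is February 26.
1 September 2033 is a Thursday, so the first Sunday is September 4 and the third is September 18.
July 14, 2033 lies within the daylight-saving period (26 February – 18 September), so Dorin Territory is on daylight time, UTC−05:30.
20:12 Dorin Territory + 5h30m = 01:42 UTC (rolling into the next day, 15 July 2033).
1 March 2033 is a Tuesday, so the first Monday is March 7.
1 November 2033 is a Tuesday, so the first Sunday is November 6 and the fourth is November 27.
At the standard offset (UTC+08:30), 01:42 UTC + 8h30m = 10:12 Joroth Standard Time standard time.
Daylight saving runs 7 March – 27 November; the standard-time date in Joroth Standard Time, July 15, 2033, is inside that window, so Joroth Standard Time is at UTC+09:30.
01:42 UTC + 9h30m = 11:12 Joroth Standard Time.

11:12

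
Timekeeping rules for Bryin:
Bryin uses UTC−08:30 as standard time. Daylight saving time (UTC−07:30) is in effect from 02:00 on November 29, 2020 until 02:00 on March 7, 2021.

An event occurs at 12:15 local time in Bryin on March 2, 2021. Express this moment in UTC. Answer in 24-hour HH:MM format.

Daylight saving runs 29 November 2020 – 7 March 2021; March 2, 2021 is inside that window, so Bryin is at UTC−07:30.
12:15 local + 7h30m = 19:45 UTC.

19:45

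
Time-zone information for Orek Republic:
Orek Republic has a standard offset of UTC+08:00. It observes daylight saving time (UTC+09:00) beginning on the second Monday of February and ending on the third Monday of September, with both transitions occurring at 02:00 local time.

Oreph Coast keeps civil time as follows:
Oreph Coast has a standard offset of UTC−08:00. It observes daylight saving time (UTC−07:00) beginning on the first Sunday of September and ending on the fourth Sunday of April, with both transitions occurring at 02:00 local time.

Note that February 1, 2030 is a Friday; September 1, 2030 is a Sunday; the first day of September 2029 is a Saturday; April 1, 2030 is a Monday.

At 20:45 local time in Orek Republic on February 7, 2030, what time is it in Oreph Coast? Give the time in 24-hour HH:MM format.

05:45

1 February 2030 is a Friday, so the first Monday is February 4 and the second is February 11.
1 September 2030 is a Sunday, so the first Monday is September 2 and the third is September 16.
February 7, 2030 is outside the daylight-saving period (11 February – 16 September), so Orek Republic is on standard time, UTC+08:00.
20:45 Orek Republic − 8h = 12:45 UTC.
1 September 2029 is a Saturday, so the first Sunday is September 2.
1 April 2030 is a Monday, so the first Sunday is April 7 and the fourth is April 28.
At the standard offset (UTC−08:00), 12:45 UTC − 8h = 04:45 Oreph Coast standard time.
Daylight saving runs 2 September 2029 – 28 April 2030; the standard-time date in Oreph Coast, February 7, 2030, is inside that window, so Oreph Coast is at UTC−07:00.
12:45 UTC − 7h = 05:45 Oreph Coast.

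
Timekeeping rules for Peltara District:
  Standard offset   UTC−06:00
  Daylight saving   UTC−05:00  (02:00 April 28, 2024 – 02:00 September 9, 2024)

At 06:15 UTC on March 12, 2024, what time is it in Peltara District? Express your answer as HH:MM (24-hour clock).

00:15

At the standard offset (UTC−06:00), 06:15 UTC − 6h = 00:15 Peltara District standard time.
The standard-time date in Peltara District, March 12, 2024, is outside the daylight-saving period (28 April – 9 September), so Peltara District is on standard time, UTC−06:00.
06:15 UTC − 6h = 00:15 local.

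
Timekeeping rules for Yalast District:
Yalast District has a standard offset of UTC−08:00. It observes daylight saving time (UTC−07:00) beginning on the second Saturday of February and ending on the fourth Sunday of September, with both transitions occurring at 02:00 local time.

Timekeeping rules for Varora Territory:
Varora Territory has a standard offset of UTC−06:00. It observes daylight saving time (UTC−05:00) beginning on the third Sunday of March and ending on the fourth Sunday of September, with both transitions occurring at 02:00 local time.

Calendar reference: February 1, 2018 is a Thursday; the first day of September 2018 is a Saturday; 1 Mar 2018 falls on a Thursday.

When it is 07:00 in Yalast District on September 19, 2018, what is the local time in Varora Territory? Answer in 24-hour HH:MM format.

09:00

1 February 2018 is a Thursday, so the first Saturday is February 3 and the second is February 10.
1 September 2018 is a Saturday, so the first Sunday is September 2 and the fourth is September 23.
September 19, 2018 lies within the daylight-saving period (10 February – 23 September), so Yalast District is on daylight time, UTC−07:00.
07:00 Yalast District + 7h = 14:00 UTC.
1 March 2018 is a Thursday, so the first Sunday is March 4 and the third is March 18.
1 September 2018 is a Saturday, so the first Sunday is September 2 and the fourth is September 23.
At the standard offset (UTC−06:00), 14:00 UTC − 6h = 08:00 Varora Territory standard time.
The standard-time date in Varora Territory, September 19, 2018, falls between 18 March and 23 September, so daylight saving is in effect and Varora Territory is at UTC−05:00.
14:00 UTC − 5h = 09:00 Varora Territory.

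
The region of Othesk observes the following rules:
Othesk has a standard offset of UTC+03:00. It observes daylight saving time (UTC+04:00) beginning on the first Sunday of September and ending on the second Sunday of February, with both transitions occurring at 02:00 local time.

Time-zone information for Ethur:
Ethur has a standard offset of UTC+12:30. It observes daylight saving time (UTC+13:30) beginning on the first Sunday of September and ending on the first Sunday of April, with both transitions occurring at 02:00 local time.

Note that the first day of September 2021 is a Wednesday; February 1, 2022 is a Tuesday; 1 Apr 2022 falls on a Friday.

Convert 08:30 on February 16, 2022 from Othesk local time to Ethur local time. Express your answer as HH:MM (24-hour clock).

1 September 2021 is a Wednesday, so the first Sunday is September 5.
1 February 2022 is a Tuesday, so the first Sunday is February 6 and the second is February 13.
Daylight saving runs 5 September 2021 – 13 February 2022; February 16, 2022 is outside that window, so Othesk is on standard time at UTC+03:00.
08:30 Othesk − 3h = 05:30 UTC.
1 September 2021 is a Wednesday, so the first Sunday is September 5.
1 April 2022 is a Friday, so the first Sunday is April 3.
At the standard offset (UTC+12:30), 05:30 UTC + 12h30m = 18:00 Ethur standard time.
The standard-time date in Ethur, February 16, 2022, falls between 5 September 2021 and 3 April 2022, so daylight saving is in effect and Ethur is at UTC+13:30.
05:30 UTC + 13h30m = 19:00 Ethur.

19:00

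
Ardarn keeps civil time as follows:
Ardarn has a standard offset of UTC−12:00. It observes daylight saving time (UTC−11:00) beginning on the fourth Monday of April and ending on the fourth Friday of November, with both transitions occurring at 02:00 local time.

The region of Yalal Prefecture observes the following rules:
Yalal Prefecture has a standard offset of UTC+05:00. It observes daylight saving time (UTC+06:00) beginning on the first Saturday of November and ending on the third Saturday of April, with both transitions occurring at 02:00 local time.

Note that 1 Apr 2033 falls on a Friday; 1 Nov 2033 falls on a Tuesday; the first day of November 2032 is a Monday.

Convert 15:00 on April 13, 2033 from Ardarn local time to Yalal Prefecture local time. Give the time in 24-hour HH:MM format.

1 April 2033 is a Friday, so the first Monday is April 4 and the fourth is April 25.
1 November 2033 is a Tuesday, so the first Friday is November 4 and the fourth is November 25.
Daylight saving runs 25 April – 25 November; April 13, 2033 is outside that window, so Ardarn is on standard time at UTC−12:00.
15:00 Ardarn + 12h = 03:00 UTC (rolling into the next day, 14 April 2033).
1 November 2032 is a Monday, so the first Saturday is November 6.
1 April 2033 is a Friday, so the first Saturday is April 2 and the third is April 16.
At the standard offset (UTC+05:00), 03:00 UTC + 5h = 08:00 Yalal Prefecture standard time.
The standard-time date in Yalal Prefecture, April 14, 2033, falls between 6 November 2032 and 16 April 2033, so daylight saving is in effect and Yalal Prefecture is at UTC+06:00.
03:00 UTC + 6h = 09:00 Yalal Prefecture.

09:00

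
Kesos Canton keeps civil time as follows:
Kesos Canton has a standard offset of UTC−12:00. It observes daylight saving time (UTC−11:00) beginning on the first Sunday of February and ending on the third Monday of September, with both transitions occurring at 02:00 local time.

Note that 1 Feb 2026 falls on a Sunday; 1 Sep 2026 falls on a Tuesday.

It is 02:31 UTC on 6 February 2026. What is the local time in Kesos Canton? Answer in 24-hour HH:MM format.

1 February 2026 is a Sunday, so the first Sunday is February 1.
1 September 2026 is a Tuesday, so the first Monday is September 7 and the third is September 21.
At the standard offset (UTC−12:00), 02:31 UTC − 12h = 14:31 Kesos Canton standard time (rolling into the previous day, 5 February 2026).
Daylight saving runs 1 February – 21 September; the standard-time date in Kesos Canton, 5 February 2026, is inside that window, so Kesos Canton is at UTC−11:00.
02:31 UTC − 11h = 15:31 local (rolling into the previous day, 5 February 2026).

15:31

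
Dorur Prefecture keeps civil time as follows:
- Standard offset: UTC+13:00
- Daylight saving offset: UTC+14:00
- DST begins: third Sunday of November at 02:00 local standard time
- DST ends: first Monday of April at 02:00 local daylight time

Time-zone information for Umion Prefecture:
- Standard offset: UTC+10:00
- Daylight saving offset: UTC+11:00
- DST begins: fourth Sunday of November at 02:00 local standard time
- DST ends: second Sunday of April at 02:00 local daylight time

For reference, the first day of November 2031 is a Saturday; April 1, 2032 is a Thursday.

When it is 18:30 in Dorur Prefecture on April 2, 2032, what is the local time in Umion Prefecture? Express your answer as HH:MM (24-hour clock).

1 November 2031 is a Saturday, so the first Sunday is November 2 and the third is November 16.
1 April 2032 is a Thursday, so the first Monday is April 5.
Daylight saving runs 16 November 2031 – 5 April 2032; April 2, 2032 is inside that window, so Dorur Prefecture is at UTC+14:00.
18:30 Dorur Prefecture − 14h = 04:30 UTC.
1 November 2031 is a Saturday, so the first Sunday is November 2 and the fourth is November 23.
1 April 2032 is a Thursday, so the first Sunday is April 4 and the second is April 11.
At the standard offset (UTC+10:00), 04:30 UTC + 10h = 14:30 Umion Prefecture standard time.
The standard-time date in Umion Prefecture, April 2, 2032, lies within the daylight-saving period (23 November 2031 – 11 April 2032), so Umion Prefecture is on daylight time, UTC+11:00.
04:30 UTC + 11h = 15:30 Umion Prefecture.

15:30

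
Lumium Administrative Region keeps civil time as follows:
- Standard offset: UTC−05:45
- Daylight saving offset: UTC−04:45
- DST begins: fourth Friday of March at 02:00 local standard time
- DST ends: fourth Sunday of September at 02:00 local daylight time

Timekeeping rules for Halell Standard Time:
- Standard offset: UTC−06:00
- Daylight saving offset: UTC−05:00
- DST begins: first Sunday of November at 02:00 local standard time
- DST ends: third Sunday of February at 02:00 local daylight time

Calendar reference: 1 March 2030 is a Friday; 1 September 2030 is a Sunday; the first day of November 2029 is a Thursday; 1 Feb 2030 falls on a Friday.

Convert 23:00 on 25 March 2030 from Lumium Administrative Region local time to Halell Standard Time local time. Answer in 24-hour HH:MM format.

21:45

1 March 2030 is a Friday, so the first Friday is March 1 and the fourth is March 22.
1 September 2030 is a Sunday, so the first Sunday is September 1 and the fourth is September 22.
25 March 2030 falls between 22 March and 22 September, so daylight saving is in effect and Lumium Administrative Region is at UTC−04:45.
23:00 Lumium Administrative Region + 4h45m = 03:45 UTC (rolling into the next day, 26 March 2030).
1 November 2029 is a Thursday, so the first Sunday is November 4.
1 February 2030 is a Friday, so the first Sunday is February 3 and the third is February 17.
At the standard offset (UTC−06:00), 03:45 UTC − 6h = 21:45 Halell Standard Time standard time (rolling into the previous day, 25 March 2030).
The standard-time date in Halell Standard Time, 25 March 2030, is outside the daylight-saving period (4 November 2029 – 17 February 2030), so Halell Standard Time is on standard time, UTC−06:00.
03:45 UTC − 6h = 21:45 Halell Standard Time (rolling into the previous day, 25 March 2030).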